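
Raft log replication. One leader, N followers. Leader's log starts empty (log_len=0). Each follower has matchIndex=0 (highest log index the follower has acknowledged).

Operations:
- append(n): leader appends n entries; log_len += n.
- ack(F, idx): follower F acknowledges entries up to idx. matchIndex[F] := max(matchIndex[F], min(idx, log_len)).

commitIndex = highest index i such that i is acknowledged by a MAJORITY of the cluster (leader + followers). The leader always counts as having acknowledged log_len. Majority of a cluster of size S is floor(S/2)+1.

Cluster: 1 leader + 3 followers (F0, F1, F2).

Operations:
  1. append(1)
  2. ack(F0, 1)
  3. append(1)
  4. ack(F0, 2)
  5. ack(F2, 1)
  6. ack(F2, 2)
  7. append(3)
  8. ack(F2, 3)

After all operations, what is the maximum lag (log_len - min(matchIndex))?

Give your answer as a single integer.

Answer: 5

Derivation:
Op 1: append 1 -> log_len=1
Op 2: F0 acks idx 1 -> match: F0=1 F1=0 F2=0; commitIndex=0
Op 3: append 1 -> log_len=2
Op 4: F0 acks idx 2 -> match: F0=2 F1=0 F2=0; commitIndex=0
Op 5: F2 acks idx 1 -> match: F0=2 F1=0 F2=1; commitIndex=1
Op 6: F2 acks idx 2 -> match: F0=2 F1=0 F2=2; commitIndex=2
Op 7: append 3 -> log_len=5
Op 8: F2 acks idx 3 -> match: F0=2 F1=0 F2=3; commitIndex=2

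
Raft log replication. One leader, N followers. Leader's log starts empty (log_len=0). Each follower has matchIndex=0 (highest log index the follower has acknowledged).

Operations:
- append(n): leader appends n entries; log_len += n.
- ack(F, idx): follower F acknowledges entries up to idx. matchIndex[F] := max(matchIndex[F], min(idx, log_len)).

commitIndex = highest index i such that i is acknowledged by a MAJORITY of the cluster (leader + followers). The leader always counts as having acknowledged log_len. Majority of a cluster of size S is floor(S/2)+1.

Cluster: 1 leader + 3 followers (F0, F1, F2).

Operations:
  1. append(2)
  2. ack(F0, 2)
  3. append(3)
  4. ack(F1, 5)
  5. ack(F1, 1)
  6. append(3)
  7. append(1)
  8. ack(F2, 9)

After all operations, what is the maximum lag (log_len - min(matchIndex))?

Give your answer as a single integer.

Answer: 7

Derivation:
Op 1: append 2 -> log_len=2
Op 2: F0 acks idx 2 -> match: F0=2 F1=0 F2=0; commitIndex=0
Op 3: append 3 -> log_len=5
Op 4: F1 acks idx 5 -> match: F0=2 F1=5 F2=0; commitIndex=2
Op 5: F1 acks idx 1 -> match: F0=2 F1=5 F2=0; commitIndex=2
Op 6: append 3 -> log_len=8
Op 7: append 1 -> log_len=9
Op 8: F2 acks idx 9 -> match: F0=2 F1=5 F2=9; commitIndex=5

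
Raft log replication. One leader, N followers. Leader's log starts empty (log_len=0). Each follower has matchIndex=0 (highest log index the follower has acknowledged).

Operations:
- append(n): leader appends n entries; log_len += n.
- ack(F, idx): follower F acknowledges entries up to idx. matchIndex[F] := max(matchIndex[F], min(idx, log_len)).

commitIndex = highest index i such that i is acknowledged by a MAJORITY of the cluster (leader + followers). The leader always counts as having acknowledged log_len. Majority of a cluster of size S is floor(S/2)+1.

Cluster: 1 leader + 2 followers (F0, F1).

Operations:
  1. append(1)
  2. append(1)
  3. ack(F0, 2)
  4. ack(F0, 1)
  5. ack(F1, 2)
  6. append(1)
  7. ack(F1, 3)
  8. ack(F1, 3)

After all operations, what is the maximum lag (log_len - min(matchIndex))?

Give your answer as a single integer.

Op 1: append 1 -> log_len=1
Op 2: append 1 -> log_len=2
Op 3: F0 acks idx 2 -> match: F0=2 F1=0; commitIndex=2
Op 4: F0 acks idx 1 -> match: F0=2 F1=0; commitIndex=2
Op 5: F1 acks idx 2 -> match: F0=2 F1=2; commitIndex=2
Op 6: append 1 -> log_len=3
Op 7: F1 acks idx 3 -> match: F0=2 F1=3; commitIndex=3
Op 8: F1 acks idx 3 -> match: F0=2 F1=3; commitIndex=3

Answer: 1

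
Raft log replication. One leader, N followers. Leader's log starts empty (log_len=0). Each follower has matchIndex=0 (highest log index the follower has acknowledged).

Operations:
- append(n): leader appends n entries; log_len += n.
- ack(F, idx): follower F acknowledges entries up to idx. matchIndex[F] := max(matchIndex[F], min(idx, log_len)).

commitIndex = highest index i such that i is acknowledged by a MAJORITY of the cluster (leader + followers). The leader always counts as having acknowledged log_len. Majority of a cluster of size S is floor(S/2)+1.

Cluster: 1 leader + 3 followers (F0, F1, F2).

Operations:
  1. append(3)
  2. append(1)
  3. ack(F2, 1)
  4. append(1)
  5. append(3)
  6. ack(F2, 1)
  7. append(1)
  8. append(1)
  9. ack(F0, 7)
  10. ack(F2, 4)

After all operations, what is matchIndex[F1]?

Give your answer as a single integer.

Op 1: append 3 -> log_len=3
Op 2: append 1 -> log_len=4
Op 3: F2 acks idx 1 -> match: F0=0 F1=0 F2=1; commitIndex=0
Op 4: append 1 -> log_len=5
Op 5: append 3 -> log_len=8
Op 6: F2 acks idx 1 -> match: F0=0 F1=0 F2=1; commitIndex=0
Op 7: append 1 -> log_len=9
Op 8: append 1 -> log_len=10
Op 9: F0 acks idx 7 -> match: F0=7 F1=0 F2=1; commitIndex=1
Op 10: F2 acks idx 4 -> match: F0=7 F1=0 F2=4; commitIndex=4

Answer: 0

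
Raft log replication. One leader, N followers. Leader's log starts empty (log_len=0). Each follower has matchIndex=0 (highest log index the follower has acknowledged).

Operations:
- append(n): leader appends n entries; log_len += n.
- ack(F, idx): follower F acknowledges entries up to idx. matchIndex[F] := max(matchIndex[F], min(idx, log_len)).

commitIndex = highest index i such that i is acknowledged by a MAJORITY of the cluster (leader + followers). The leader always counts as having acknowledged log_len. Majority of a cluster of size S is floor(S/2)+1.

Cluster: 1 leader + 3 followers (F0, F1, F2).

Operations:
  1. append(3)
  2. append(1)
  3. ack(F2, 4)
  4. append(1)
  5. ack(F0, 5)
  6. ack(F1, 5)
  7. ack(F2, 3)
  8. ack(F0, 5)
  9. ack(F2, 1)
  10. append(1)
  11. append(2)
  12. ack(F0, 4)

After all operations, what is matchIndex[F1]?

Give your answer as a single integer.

Op 1: append 3 -> log_len=3
Op 2: append 1 -> log_len=4
Op 3: F2 acks idx 4 -> match: F0=0 F1=0 F2=4; commitIndex=0
Op 4: append 1 -> log_len=5
Op 5: F0 acks idx 5 -> match: F0=5 F1=0 F2=4; commitIndex=4
Op 6: F1 acks idx 5 -> match: F0=5 F1=5 F2=4; commitIndex=5
Op 7: F2 acks idx 3 -> match: F0=5 F1=5 F2=4; commitIndex=5
Op 8: F0 acks idx 5 -> match: F0=5 F1=5 F2=4; commitIndex=5
Op 9: F2 acks idx 1 -> match: F0=5 F1=5 F2=4; commitIndex=5
Op 10: append 1 -> log_len=6
Op 11: append 2 -> log_len=8
Op 12: F0 acks idx 4 -> match: F0=5 F1=5 F2=4; commitIndex=5

Answer: 5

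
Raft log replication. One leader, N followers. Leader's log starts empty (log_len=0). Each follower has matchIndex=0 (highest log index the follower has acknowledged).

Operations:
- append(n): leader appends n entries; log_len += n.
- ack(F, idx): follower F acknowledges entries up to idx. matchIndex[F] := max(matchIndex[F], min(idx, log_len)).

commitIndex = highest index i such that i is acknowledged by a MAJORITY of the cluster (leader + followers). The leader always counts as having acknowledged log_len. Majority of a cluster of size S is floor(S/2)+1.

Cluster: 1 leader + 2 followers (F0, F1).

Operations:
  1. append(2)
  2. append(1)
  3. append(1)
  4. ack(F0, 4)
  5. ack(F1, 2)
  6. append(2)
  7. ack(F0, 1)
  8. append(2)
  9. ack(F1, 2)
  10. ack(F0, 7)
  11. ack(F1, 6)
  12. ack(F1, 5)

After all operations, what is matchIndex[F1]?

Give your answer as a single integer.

Op 1: append 2 -> log_len=2
Op 2: append 1 -> log_len=3
Op 3: append 1 -> log_len=4
Op 4: F0 acks idx 4 -> match: F0=4 F1=0; commitIndex=4
Op 5: F1 acks idx 2 -> match: F0=4 F1=2; commitIndex=4
Op 6: append 2 -> log_len=6
Op 7: F0 acks idx 1 -> match: F0=4 F1=2; commitIndex=4
Op 8: append 2 -> log_len=8
Op 9: F1 acks idx 2 -> match: F0=4 F1=2; commitIndex=4
Op 10: F0 acks idx 7 -> match: F0=7 F1=2; commitIndex=7
Op 11: F1 acks idx 6 -> match: F0=7 F1=6; commitIndex=7
Op 12: F1 acks idx 5 -> match: F0=7 F1=6; commitIndex=7

Answer: 6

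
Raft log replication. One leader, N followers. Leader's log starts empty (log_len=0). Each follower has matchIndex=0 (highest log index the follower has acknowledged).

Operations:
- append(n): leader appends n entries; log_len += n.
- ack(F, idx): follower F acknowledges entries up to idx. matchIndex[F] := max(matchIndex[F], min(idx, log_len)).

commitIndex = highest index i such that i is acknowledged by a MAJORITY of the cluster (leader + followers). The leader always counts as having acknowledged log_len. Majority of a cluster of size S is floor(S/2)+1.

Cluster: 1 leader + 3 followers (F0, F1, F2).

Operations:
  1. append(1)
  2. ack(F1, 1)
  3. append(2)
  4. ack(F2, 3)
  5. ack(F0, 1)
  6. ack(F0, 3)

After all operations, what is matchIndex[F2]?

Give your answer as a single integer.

Op 1: append 1 -> log_len=1
Op 2: F1 acks idx 1 -> match: F0=0 F1=1 F2=0; commitIndex=0
Op 3: append 2 -> log_len=3
Op 4: F2 acks idx 3 -> match: F0=0 F1=1 F2=3; commitIndex=1
Op 5: F0 acks idx 1 -> match: F0=1 F1=1 F2=3; commitIndex=1
Op 6: F0 acks idx 3 -> match: F0=3 F1=1 F2=3; commitIndex=3

Answer: 3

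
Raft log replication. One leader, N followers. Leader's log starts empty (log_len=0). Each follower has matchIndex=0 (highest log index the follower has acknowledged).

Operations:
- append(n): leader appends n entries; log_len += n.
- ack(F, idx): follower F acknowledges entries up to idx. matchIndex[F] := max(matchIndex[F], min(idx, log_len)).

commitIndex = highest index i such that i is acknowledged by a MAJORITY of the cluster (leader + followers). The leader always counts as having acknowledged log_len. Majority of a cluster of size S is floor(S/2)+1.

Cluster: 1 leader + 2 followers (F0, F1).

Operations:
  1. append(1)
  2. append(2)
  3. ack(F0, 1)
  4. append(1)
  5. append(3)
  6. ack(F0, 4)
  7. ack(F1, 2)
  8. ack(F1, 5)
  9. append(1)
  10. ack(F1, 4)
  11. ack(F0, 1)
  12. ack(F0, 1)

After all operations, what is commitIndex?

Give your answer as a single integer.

Op 1: append 1 -> log_len=1
Op 2: append 2 -> log_len=3
Op 3: F0 acks idx 1 -> match: F0=1 F1=0; commitIndex=1
Op 4: append 1 -> log_len=4
Op 5: append 3 -> log_len=7
Op 6: F0 acks idx 4 -> match: F0=4 F1=0; commitIndex=4
Op 7: F1 acks idx 2 -> match: F0=4 F1=2; commitIndex=4
Op 8: F1 acks idx 5 -> match: F0=4 F1=5; commitIndex=5
Op 9: append 1 -> log_len=8
Op 10: F1 acks idx 4 -> match: F0=4 F1=5; commitIndex=5
Op 11: F0 acks idx 1 -> match: F0=4 F1=5; commitIndex=5
Op 12: F0 acks idx 1 -> match: F0=4 F1=5; commitIndex=5

Answer: 5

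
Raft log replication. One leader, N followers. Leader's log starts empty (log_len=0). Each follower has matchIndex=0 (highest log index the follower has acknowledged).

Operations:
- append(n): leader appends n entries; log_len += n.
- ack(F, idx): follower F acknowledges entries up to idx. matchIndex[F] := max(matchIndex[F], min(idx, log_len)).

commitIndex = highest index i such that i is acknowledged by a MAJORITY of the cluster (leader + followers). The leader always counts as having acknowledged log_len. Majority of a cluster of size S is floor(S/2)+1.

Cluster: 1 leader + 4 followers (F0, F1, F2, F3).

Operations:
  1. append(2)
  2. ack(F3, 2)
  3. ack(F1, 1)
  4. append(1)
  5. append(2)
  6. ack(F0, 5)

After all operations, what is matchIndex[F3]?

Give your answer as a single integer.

Op 1: append 2 -> log_len=2
Op 2: F3 acks idx 2 -> match: F0=0 F1=0 F2=0 F3=2; commitIndex=0
Op 3: F1 acks idx 1 -> match: F0=0 F1=1 F2=0 F3=2; commitIndex=1
Op 4: append 1 -> log_len=3
Op 5: append 2 -> log_len=5
Op 6: F0 acks idx 5 -> match: F0=5 F1=1 F2=0 F3=2; commitIndex=2

Answer: 2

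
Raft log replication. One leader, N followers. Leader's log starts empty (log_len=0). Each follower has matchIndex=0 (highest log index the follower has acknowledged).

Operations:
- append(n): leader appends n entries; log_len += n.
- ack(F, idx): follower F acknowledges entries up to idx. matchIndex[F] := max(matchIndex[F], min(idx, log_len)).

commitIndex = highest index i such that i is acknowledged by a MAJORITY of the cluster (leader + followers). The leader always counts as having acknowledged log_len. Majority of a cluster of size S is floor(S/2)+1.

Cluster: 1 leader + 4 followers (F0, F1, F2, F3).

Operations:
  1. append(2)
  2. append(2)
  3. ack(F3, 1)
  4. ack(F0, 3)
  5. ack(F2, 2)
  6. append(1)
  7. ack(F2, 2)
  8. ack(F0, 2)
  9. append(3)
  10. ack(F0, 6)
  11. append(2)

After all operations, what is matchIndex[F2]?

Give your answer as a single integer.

Answer: 2

Derivation:
Op 1: append 2 -> log_len=2
Op 2: append 2 -> log_len=4
Op 3: F3 acks idx 1 -> match: F0=0 F1=0 F2=0 F3=1; commitIndex=0
Op 4: F0 acks idx 3 -> match: F0=3 F1=0 F2=0 F3=1; commitIndex=1
Op 5: F2 acks idx 2 -> match: F0=3 F1=0 F2=2 F3=1; commitIndex=2
Op 6: append 1 -> log_len=5
Op 7: F2 acks idx 2 -> match: F0=3 F1=0 F2=2 F3=1; commitIndex=2
Op 8: F0 acks idx 2 -> match: F0=3 F1=0 F2=2 F3=1; commitIndex=2
Op 9: append 3 -> log_len=8
Op 10: F0 acks idx 6 -> match: F0=6 F1=0 F2=2 F3=1; commitIndex=2
Op 11: append 2 -> log_len=10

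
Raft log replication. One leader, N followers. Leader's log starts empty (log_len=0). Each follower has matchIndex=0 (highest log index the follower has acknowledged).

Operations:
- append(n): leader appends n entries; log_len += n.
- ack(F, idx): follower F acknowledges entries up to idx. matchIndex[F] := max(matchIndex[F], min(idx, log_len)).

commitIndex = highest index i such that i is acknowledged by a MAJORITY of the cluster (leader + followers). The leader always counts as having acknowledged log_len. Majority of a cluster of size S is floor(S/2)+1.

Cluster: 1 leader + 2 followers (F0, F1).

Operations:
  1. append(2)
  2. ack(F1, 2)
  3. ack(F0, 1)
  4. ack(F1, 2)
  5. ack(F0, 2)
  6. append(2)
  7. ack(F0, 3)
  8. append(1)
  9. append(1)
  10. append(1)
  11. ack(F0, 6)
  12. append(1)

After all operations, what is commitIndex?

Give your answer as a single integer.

Op 1: append 2 -> log_len=2
Op 2: F1 acks idx 2 -> match: F0=0 F1=2; commitIndex=2
Op 3: F0 acks idx 1 -> match: F0=1 F1=2; commitIndex=2
Op 4: F1 acks idx 2 -> match: F0=1 F1=2; commitIndex=2
Op 5: F0 acks idx 2 -> match: F0=2 F1=2; commitIndex=2
Op 6: append 2 -> log_len=4
Op 7: F0 acks idx 3 -> match: F0=3 F1=2; commitIndex=3
Op 8: append 1 -> log_len=5
Op 9: append 1 -> log_len=6
Op 10: append 1 -> log_len=7
Op 11: F0 acks idx 6 -> match: F0=6 F1=2; commitIndex=6
Op 12: append 1 -> log_len=8

Answer: 6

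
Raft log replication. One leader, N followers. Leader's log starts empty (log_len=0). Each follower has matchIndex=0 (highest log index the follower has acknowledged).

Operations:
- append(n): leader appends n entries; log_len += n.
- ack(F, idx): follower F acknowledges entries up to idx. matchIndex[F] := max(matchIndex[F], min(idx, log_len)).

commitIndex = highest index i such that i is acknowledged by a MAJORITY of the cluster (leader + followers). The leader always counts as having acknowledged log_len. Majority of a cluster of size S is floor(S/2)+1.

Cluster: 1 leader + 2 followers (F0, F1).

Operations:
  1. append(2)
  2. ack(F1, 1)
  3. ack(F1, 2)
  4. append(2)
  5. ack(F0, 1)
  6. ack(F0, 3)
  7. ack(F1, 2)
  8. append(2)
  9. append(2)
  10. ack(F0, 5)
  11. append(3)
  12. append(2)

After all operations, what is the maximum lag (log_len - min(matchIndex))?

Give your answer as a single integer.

Op 1: append 2 -> log_len=2
Op 2: F1 acks idx 1 -> match: F0=0 F1=1; commitIndex=1
Op 3: F1 acks idx 2 -> match: F0=0 F1=2; commitIndex=2
Op 4: append 2 -> log_len=4
Op 5: F0 acks idx 1 -> match: F0=1 F1=2; commitIndex=2
Op 6: F0 acks idx 3 -> match: F0=3 F1=2; commitIndex=3
Op 7: F1 acks idx 2 -> match: F0=3 F1=2; commitIndex=3
Op 8: append 2 -> log_len=6
Op 9: append 2 -> log_len=8
Op 10: F0 acks idx 5 -> match: F0=5 F1=2; commitIndex=5
Op 11: append 3 -> log_len=11
Op 12: append 2 -> log_len=13

Answer: 11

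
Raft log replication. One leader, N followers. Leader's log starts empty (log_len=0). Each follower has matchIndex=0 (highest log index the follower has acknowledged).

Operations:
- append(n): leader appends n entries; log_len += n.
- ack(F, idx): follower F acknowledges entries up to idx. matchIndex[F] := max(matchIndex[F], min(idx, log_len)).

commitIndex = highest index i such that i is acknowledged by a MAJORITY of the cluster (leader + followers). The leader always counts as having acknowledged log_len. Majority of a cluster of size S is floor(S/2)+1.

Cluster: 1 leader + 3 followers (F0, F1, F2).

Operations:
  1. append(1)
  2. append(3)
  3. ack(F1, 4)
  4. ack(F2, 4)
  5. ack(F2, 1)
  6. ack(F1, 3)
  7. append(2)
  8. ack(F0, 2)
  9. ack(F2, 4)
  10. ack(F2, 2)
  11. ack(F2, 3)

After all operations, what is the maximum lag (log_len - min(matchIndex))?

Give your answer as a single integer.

Answer: 4

Derivation:
Op 1: append 1 -> log_len=1
Op 2: append 3 -> log_len=4
Op 3: F1 acks idx 4 -> match: F0=0 F1=4 F2=0; commitIndex=0
Op 4: F2 acks idx 4 -> match: F0=0 F1=4 F2=4; commitIndex=4
Op 5: F2 acks idx 1 -> match: F0=0 F1=4 F2=4; commitIndex=4
Op 6: F1 acks idx 3 -> match: F0=0 F1=4 F2=4; commitIndex=4
Op 7: append 2 -> log_len=6
Op 8: F0 acks idx 2 -> match: F0=2 F1=4 F2=4; commitIndex=4
Op 9: F2 acks idx 4 -> match: F0=2 F1=4 F2=4; commitIndex=4
Op 10: F2 acks idx 2 -> match: F0=2 F1=4 F2=4; commitIndex=4
Op 11: F2 acks idx 3 -> match: F0=2 F1=4 F2=4; commitIndex=4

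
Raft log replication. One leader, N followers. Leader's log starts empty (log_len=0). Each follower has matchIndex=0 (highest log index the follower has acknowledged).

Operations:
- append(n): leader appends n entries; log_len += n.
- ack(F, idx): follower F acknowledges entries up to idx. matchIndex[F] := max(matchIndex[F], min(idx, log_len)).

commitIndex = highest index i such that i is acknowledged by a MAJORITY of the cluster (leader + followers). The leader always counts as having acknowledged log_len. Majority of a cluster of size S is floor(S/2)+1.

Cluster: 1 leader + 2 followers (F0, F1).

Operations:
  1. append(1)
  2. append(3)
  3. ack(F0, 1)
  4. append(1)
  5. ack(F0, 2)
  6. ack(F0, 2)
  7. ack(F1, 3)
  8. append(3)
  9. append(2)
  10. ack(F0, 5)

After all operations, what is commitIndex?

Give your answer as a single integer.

Answer: 5

Derivation:
Op 1: append 1 -> log_len=1
Op 2: append 3 -> log_len=4
Op 3: F0 acks idx 1 -> match: F0=1 F1=0; commitIndex=1
Op 4: append 1 -> log_len=5
Op 5: F0 acks idx 2 -> match: F0=2 F1=0; commitIndex=2
Op 6: F0 acks idx 2 -> match: F0=2 F1=0; commitIndex=2
Op 7: F1 acks idx 3 -> match: F0=2 F1=3; commitIndex=3
Op 8: append 3 -> log_len=8
Op 9: append 2 -> log_len=10
Op 10: F0 acks idx 5 -> match: F0=5 F1=3; commitIndex=5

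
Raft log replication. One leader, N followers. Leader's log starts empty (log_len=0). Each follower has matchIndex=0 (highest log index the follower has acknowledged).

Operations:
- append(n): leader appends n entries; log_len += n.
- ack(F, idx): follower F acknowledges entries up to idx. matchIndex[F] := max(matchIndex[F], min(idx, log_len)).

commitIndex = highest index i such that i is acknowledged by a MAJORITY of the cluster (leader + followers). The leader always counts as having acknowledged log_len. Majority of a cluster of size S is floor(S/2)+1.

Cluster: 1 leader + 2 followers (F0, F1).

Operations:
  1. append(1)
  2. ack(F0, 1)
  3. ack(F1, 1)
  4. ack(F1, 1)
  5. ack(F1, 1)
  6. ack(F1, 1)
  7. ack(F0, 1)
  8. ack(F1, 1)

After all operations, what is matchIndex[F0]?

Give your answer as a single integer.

Op 1: append 1 -> log_len=1
Op 2: F0 acks idx 1 -> match: F0=1 F1=0; commitIndex=1
Op 3: F1 acks idx 1 -> match: F0=1 F1=1; commitIndex=1
Op 4: F1 acks idx 1 -> match: F0=1 F1=1; commitIndex=1
Op 5: F1 acks idx 1 -> match: F0=1 F1=1; commitIndex=1
Op 6: F1 acks idx 1 -> match: F0=1 F1=1; commitIndex=1
Op 7: F0 acks idx 1 -> match: F0=1 F1=1; commitIndex=1
Op 8: F1 acks idx 1 -> match: F0=1 F1=1; commitIndex=1

Answer: 1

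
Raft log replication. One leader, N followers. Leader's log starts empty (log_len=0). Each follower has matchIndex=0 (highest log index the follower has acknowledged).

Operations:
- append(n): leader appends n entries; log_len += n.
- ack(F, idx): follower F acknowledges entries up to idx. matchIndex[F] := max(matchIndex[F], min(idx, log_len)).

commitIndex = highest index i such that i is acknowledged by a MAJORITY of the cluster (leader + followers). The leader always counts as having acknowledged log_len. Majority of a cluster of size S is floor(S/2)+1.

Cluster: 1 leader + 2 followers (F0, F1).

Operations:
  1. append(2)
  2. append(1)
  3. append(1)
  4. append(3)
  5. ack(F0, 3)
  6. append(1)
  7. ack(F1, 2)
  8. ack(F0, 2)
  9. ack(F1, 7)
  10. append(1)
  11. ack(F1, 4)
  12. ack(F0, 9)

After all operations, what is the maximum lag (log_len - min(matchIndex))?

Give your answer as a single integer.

Op 1: append 2 -> log_len=2
Op 2: append 1 -> log_len=3
Op 3: append 1 -> log_len=4
Op 4: append 3 -> log_len=7
Op 5: F0 acks idx 3 -> match: F0=3 F1=0; commitIndex=3
Op 6: append 1 -> log_len=8
Op 7: F1 acks idx 2 -> match: F0=3 F1=2; commitIndex=3
Op 8: F0 acks idx 2 -> match: F0=3 F1=2; commitIndex=3
Op 9: F1 acks idx 7 -> match: F0=3 F1=7; commitIndex=7
Op 10: append 1 -> log_len=9
Op 11: F1 acks idx 4 -> match: F0=3 F1=7; commitIndex=7
Op 12: F0 acks idx 9 -> match: F0=9 F1=7; commitIndex=9

Answer: 2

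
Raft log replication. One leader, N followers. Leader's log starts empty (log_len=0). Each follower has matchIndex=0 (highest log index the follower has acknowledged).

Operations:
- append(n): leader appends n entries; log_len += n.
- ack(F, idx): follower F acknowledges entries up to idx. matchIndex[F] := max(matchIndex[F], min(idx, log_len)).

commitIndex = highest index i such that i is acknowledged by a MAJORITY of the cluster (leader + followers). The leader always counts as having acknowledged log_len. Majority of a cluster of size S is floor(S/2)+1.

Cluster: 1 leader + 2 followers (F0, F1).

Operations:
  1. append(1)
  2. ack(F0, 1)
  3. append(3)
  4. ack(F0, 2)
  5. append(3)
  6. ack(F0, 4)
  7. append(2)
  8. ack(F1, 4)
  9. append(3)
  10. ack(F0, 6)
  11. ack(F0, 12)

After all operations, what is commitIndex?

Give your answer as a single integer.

Op 1: append 1 -> log_len=1
Op 2: F0 acks idx 1 -> match: F0=1 F1=0; commitIndex=1
Op 3: append 3 -> log_len=4
Op 4: F0 acks idx 2 -> match: F0=2 F1=0; commitIndex=2
Op 5: append 3 -> log_len=7
Op 6: F0 acks idx 4 -> match: F0=4 F1=0; commitIndex=4
Op 7: append 2 -> log_len=9
Op 8: F1 acks idx 4 -> match: F0=4 F1=4; commitIndex=4
Op 9: append 3 -> log_len=12
Op 10: F0 acks idx 6 -> match: F0=6 F1=4; commitIndex=6
Op 11: F0 acks idx 12 -> match: F0=12 F1=4; commitIndex=12

Answer: 12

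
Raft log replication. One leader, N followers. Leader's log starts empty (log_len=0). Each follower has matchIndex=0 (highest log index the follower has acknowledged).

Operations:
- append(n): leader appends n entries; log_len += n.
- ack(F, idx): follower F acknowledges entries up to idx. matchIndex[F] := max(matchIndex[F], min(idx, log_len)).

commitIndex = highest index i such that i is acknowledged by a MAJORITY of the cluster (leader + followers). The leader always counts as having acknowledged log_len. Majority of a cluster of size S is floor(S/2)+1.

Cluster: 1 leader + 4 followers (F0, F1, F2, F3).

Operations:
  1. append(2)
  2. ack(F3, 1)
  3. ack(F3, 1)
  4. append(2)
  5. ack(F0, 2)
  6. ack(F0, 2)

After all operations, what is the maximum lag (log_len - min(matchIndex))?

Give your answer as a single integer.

Answer: 4

Derivation:
Op 1: append 2 -> log_len=2
Op 2: F3 acks idx 1 -> match: F0=0 F1=0 F2=0 F3=1; commitIndex=0
Op 3: F3 acks idx 1 -> match: F0=0 F1=0 F2=0 F3=1; commitIndex=0
Op 4: append 2 -> log_len=4
Op 5: F0 acks idx 2 -> match: F0=2 F1=0 F2=0 F3=1; commitIndex=1
Op 6: F0 acks idx 2 -> match: F0=2 F1=0 F2=0 F3=1; commitIndex=1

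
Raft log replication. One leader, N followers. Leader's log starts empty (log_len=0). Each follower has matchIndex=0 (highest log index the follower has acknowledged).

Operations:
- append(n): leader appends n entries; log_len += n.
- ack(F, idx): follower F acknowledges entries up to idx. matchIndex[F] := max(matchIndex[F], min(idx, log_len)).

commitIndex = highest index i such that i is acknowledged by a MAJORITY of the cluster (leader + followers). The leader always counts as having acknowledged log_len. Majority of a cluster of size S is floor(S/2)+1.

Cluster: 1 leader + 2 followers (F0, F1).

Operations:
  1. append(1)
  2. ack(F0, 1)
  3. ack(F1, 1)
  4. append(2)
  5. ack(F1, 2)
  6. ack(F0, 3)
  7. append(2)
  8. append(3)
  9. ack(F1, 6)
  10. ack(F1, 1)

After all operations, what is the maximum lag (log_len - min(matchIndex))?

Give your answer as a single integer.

Op 1: append 1 -> log_len=1
Op 2: F0 acks idx 1 -> match: F0=1 F1=0; commitIndex=1
Op 3: F1 acks idx 1 -> match: F0=1 F1=1; commitIndex=1
Op 4: append 2 -> log_len=3
Op 5: F1 acks idx 2 -> match: F0=1 F1=2; commitIndex=2
Op 6: F0 acks idx 3 -> match: F0=3 F1=2; commitIndex=3
Op 7: append 2 -> log_len=5
Op 8: append 3 -> log_len=8
Op 9: F1 acks idx 6 -> match: F0=3 F1=6; commitIndex=6
Op 10: F1 acks idx 1 -> match: F0=3 F1=6; commitIndex=6

Answer: 5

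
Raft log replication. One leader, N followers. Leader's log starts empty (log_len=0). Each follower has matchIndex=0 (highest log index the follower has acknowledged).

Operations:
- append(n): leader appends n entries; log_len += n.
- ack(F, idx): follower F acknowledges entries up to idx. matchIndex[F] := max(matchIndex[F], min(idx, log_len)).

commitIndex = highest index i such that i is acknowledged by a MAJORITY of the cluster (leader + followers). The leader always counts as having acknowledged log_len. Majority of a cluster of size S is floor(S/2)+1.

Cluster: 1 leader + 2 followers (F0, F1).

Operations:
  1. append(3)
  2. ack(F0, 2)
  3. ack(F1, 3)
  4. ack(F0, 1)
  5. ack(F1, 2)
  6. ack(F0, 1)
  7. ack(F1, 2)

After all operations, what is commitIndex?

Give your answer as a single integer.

Answer: 3

Derivation:
Op 1: append 3 -> log_len=3
Op 2: F0 acks idx 2 -> match: F0=2 F1=0; commitIndex=2
Op 3: F1 acks idx 3 -> match: F0=2 F1=3; commitIndex=3
Op 4: F0 acks idx 1 -> match: F0=2 F1=3; commitIndex=3
Op 5: F1 acks idx 2 -> match: F0=2 F1=3; commitIndex=3
Op 6: F0 acks idx 1 -> match: F0=2 F1=3; commitIndex=3
Op 7: F1 acks idx 2 -> match: F0=2 F1=3; commitIndex=3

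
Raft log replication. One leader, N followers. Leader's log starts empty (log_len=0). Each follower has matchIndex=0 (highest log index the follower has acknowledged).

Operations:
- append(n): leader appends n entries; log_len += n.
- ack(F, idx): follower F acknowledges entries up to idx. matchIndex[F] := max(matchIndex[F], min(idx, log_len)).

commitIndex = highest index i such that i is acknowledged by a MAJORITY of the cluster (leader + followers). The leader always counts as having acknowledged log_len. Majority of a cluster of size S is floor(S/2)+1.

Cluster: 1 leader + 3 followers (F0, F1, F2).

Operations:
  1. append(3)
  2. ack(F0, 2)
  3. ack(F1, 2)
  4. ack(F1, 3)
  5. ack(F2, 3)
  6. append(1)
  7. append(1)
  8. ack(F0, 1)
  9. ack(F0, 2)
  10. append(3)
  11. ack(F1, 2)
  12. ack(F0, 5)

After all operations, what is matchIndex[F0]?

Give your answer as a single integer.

Op 1: append 3 -> log_len=3
Op 2: F0 acks idx 2 -> match: F0=2 F1=0 F2=0; commitIndex=0
Op 3: F1 acks idx 2 -> match: F0=2 F1=2 F2=0; commitIndex=2
Op 4: F1 acks idx 3 -> match: F0=2 F1=3 F2=0; commitIndex=2
Op 5: F2 acks idx 3 -> match: F0=2 F1=3 F2=3; commitIndex=3
Op 6: append 1 -> log_len=4
Op 7: append 1 -> log_len=5
Op 8: F0 acks idx 1 -> match: F0=2 F1=3 F2=3; commitIndex=3
Op 9: F0 acks idx 2 -> match: F0=2 F1=3 F2=3; commitIndex=3
Op 10: append 3 -> log_len=8
Op 11: F1 acks idx 2 -> match: F0=2 F1=3 F2=3; commitIndex=3
Op 12: F0 acks idx 5 -> match: F0=5 F1=3 F2=3; commitIndex=3

Answer: 5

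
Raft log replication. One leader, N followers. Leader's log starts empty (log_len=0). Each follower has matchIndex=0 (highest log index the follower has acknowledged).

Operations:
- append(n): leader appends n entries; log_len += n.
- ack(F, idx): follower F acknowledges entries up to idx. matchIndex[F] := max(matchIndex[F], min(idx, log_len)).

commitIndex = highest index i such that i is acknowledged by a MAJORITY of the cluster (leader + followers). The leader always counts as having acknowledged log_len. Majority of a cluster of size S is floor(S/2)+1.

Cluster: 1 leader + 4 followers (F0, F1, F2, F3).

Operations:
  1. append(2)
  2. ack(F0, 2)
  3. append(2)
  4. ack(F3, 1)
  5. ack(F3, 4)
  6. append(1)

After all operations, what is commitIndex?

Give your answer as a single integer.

Op 1: append 2 -> log_len=2
Op 2: F0 acks idx 2 -> match: F0=2 F1=0 F2=0 F3=0; commitIndex=0
Op 3: append 2 -> log_len=4
Op 4: F3 acks idx 1 -> match: F0=2 F1=0 F2=0 F3=1; commitIndex=1
Op 5: F3 acks idx 4 -> match: F0=2 F1=0 F2=0 F3=4; commitIndex=2
Op 6: append 1 -> log_len=5

Answer: 2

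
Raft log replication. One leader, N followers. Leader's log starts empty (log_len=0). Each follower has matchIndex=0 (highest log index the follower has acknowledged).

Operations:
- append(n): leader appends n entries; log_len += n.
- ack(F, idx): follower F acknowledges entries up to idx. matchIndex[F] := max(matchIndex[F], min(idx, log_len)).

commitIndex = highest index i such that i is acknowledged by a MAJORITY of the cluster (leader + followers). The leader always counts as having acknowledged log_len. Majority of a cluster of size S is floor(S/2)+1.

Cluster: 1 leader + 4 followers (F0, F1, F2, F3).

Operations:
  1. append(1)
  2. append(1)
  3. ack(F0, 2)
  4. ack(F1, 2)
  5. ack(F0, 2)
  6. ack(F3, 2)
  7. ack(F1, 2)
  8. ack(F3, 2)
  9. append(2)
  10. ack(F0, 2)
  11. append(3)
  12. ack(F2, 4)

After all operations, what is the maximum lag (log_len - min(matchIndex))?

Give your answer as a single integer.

Answer: 5

Derivation:
Op 1: append 1 -> log_len=1
Op 2: append 1 -> log_len=2
Op 3: F0 acks idx 2 -> match: F0=2 F1=0 F2=0 F3=0; commitIndex=0
Op 4: F1 acks idx 2 -> match: F0=2 F1=2 F2=0 F3=0; commitIndex=2
Op 5: F0 acks idx 2 -> match: F0=2 F1=2 F2=0 F3=0; commitIndex=2
Op 6: F3 acks idx 2 -> match: F0=2 F1=2 F2=0 F3=2; commitIndex=2
Op 7: F1 acks idx 2 -> match: F0=2 F1=2 F2=0 F3=2; commitIndex=2
Op 8: F3 acks idx 2 -> match: F0=2 F1=2 F2=0 F3=2; commitIndex=2
Op 9: append 2 -> log_len=4
Op 10: F0 acks idx 2 -> match: F0=2 F1=2 F2=0 F3=2; commitIndex=2
Op 11: append 3 -> log_len=7
Op 12: F2 acks idx 4 -> match: F0=2 F1=2 F2=4 F3=2; commitIndex=2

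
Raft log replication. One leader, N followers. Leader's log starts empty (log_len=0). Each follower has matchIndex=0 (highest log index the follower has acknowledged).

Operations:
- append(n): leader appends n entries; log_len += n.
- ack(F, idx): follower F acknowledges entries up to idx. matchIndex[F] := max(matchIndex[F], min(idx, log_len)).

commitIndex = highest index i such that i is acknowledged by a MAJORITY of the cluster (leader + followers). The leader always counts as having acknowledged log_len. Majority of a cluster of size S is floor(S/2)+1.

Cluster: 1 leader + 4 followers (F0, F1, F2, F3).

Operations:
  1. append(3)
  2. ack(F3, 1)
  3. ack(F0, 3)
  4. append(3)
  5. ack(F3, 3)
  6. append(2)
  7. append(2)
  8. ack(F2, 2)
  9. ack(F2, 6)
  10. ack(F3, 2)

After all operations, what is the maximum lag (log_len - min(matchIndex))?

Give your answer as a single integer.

Op 1: append 3 -> log_len=3
Op 2: F3 acks idx 1 -> match: F0=0 F1=0 F2=0 F3=1; commitIndex=0
Op 3: F0 acks idx 3 -> match: F0=3 F1=0 F2=0 F3=1; commitIndex=1
Op 4: append 3 -> log_len=6
Op 5: F3 acks idx 3 -> match: F0=3 F1=0 F2=0 F3=3; commitIndex=3
Op 6: append 2 -> log_len=8
Op 7: append 2 -> log_len=10
Op 8: F2 acks idx 2 -> match: F0=3 F1=0 F2=2 F3=3; commitIndex=3
Op 9: F2 acks idx 6 -> match: F0=3 F1=0 F2=6 F3=3; commitIndex=3
Op 10: F3 acks idx 2 -> match: F0=3 F1=0 F2=6 F3=3; commitIndex=3

Answer: 10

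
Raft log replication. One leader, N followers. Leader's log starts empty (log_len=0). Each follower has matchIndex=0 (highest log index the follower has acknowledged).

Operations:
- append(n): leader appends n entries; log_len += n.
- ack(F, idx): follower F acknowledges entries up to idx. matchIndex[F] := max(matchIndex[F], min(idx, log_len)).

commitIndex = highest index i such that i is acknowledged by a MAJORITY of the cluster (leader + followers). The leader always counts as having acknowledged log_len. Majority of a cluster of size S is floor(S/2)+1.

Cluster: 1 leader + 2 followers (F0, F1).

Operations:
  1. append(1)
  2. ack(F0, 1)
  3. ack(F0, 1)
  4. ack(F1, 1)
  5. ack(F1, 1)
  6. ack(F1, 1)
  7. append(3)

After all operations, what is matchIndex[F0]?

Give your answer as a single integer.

Op 1: append 1 -> log_len=1
Op 2: F0 acks idx 1 -> match: F0=1 F1=0; commitIndex=1
Op 3: F0 acks idx 1 -> match: F0=1 F1=0; commitIndex=1
Op 4: F1 acks idx 1 -> match: F0=1 F1=1; commitIndex=1
Op 5: F1 acks idx 1 -> match: F0=1 F1=1; commitIndex=1
Op 6: F1 acks idx 1 -> match: F0=1 F1=1; commitIndex=1
Op 7: append 3 -> log_len=4

Answer: 1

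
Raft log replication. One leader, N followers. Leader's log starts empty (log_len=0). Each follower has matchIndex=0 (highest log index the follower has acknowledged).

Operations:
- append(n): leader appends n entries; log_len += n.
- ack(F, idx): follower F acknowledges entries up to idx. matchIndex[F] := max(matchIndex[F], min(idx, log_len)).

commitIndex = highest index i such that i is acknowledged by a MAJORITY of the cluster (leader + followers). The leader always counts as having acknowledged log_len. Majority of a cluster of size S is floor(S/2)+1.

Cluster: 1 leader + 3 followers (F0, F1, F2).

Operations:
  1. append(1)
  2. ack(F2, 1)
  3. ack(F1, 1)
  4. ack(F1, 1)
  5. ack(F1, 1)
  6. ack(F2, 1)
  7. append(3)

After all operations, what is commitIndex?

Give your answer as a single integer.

Answer: 1

Derivation:
Op 1: append 1 -> log_len=1
Op 2: F2 acks idx 1 -> match: F0=0 F1=0 F2=1; commitIndex=0
Op 3: F1 acks idx 1 -> match: F0=0 F1=1 F2=1; commitIndex=1
Op 4: F1 acks idx 1 -> match: F0=0 F1=1 F2=1; commitIndex=1
Op 5: F1 acks idx 1 -> match: F0=0 F1=1 F2=1; commitIndex=1
Op 6: F2 acks idx 1 -> match: F0=0 F1=1 F2=1; commitIndex=1
Op 7: append 3 -> log_len=4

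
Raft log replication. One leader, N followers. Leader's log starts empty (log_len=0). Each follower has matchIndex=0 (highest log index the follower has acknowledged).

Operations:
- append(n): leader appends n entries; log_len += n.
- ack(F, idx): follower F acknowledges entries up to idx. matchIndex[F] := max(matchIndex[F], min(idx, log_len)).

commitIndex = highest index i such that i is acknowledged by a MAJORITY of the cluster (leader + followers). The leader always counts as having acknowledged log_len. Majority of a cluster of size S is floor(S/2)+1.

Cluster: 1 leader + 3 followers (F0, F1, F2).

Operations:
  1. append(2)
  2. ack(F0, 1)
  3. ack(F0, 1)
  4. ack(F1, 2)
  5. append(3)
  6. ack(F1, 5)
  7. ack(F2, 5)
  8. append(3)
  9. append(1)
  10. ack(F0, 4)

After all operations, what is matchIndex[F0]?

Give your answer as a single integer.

Answer: 4

Derivation:
Op 1: append 2 -> log_len=2
Op 2: F0 acks idx 1 -> match: F0=1 F1=0 F2=0; commitIndex=0
Op 3: F0 acks idx 1 -> match: F0=1 F1=0 F2=0; commitIndex=0
Op 4: F1 acks idx 2 -> match: F0=1 F1=2 F2=0; commitIndex=1
Op 5: append 3 -> log_len=5
Op 6: F1 acks idx 5 -> match: F0=1 F1=5 F2=0; commitIndex=1
Op 7: F2 acks idx 5 -> match: F0=1 F1=5 F2=5; commitIndex=5
Op 8: append 3 -> log_len=8
Op 9: append 1 -> log_len=9
Op 10: F0 acks idx 4 -> match: F0=4 F1=5 F2=5; commitIndex=5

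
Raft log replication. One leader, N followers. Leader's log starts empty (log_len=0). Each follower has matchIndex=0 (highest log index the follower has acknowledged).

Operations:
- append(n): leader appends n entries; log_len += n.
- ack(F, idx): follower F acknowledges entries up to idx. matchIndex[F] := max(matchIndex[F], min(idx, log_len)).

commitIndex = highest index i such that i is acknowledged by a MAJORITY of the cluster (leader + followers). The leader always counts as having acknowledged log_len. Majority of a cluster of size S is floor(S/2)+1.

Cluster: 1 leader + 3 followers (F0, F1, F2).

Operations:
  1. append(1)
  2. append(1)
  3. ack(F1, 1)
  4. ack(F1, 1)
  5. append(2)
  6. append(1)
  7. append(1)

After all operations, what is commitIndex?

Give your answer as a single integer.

Op 1: append 1 -> log_len=1
Op 2: append 1 -> log_len=2
Op 3: F1 acks idx 1 -> match: F0=0 F1=1 F2=0; commitIndex=0
Op 4: F1 acks idx 1 -> match: F0=0 F1=1 F2=0; commitIndex=0
Op 5: append 2 -> log_len=4
Op 6: append 1 -> log_len=5
Op 7: append 1 -> log_len=6

Answer: 0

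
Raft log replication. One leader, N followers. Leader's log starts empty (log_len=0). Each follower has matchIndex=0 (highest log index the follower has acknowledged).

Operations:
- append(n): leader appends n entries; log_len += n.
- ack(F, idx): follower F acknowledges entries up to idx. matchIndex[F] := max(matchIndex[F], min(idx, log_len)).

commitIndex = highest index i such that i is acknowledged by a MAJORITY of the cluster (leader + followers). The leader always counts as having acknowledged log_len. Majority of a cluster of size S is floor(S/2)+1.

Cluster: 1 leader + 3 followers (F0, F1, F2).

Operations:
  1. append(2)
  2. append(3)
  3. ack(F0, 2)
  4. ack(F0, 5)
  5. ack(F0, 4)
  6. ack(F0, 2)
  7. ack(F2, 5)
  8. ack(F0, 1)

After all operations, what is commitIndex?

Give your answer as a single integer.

Op 1: append 2 -> log_len=2
Op 2: append 3 -> log_len=5
Op 3: F0 acks idx 2 -> match: F0=2 F1=0 F2=0; commitIndex=0
Op 4: F0 acks idx 5 -> match: F0=5 F1=0 F2=0; commitIndex=0
Op 5: F0 acks idx 4 -> match: F0=5 F1=0 F2=0; commitIndex=0
Op 6: F0 acks idx 2 -> match: F0=5 F1=0 F2=0; commitIndex=0
Op 7: F2 acks idx 5 -> match: F0=5 F1=0 F2=5; commitIndex=5
Op 8: F0 acks idx 1 -> match: F0=5 F1=0 F2=5; commitIndex=5

Answer: 5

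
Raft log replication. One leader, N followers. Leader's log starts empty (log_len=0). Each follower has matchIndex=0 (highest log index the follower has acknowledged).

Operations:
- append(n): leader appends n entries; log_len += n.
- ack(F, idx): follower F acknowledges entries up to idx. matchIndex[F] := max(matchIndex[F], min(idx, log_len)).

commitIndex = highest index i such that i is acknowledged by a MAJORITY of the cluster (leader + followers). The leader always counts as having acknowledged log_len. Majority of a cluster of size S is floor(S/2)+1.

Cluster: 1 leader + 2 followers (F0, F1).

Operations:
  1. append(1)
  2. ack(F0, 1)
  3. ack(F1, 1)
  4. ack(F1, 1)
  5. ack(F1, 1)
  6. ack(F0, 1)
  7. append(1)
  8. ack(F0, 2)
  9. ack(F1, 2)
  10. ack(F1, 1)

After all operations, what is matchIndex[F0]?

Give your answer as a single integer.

Op 1: append 1 -> log_len=1
Op 2: F0 acks idx 1 -> match: F0=1 F1=0; commitIndex=1
Op 3: F1 acks idx 1 -> match: F0=1 F1=1; commitIndex=1
Op 4: F1 acks idx 1 -> match: F0=1 F1=1; commitIndex=1
Op 5: F1 acks idx 1 -> match: F0=1 F1=1; commitIndex=1
Op 6: F0 acks idx 1 -> match: F0=1 F1=1; commitIndex=1
Op 7: append 1 -> log_len=2
Op 8: F0 acks idx 2 -> match: F0=2 F1=1; commitIndex=2
Op 9: F1 acks idx 2 -> match: F0=2 F1=2; commitIndex=2
Op 10: F1 acks idx 1 -> match: F0=2 F1=2; commitIndex=2

Answer: 2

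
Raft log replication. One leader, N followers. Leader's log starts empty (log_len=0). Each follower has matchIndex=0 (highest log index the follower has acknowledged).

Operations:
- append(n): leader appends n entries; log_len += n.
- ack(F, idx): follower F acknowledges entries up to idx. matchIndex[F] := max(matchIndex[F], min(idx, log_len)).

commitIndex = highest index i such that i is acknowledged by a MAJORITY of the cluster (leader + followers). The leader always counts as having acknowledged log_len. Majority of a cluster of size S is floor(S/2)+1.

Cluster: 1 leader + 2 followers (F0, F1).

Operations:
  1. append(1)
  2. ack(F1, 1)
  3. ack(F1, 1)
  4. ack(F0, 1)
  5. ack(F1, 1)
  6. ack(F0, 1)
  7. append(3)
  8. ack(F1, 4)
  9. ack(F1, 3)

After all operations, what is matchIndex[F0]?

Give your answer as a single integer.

Op 1: append 1 -> log_len=1
Op 2: F1 acks idx 1 -> match: F0=0 F1=1; commitIndex=1
Op 3: F1 acks idx 1 -> match: F0=0 F1=1; commitIndex=1
Op 4: F0 acks idx 1 -> match: F0=1 F1=1; commitIndex=1
Op 5: F1 acks idx 1 -> match: F0=1 F1=1; commitIndex=1
Op 6: F0 acks idx 1 -> match: F0=1 F1=1; commitIndex=1
Op 7: append 3 -> log_len=4
Op 8: F1 acks idx 4 -> match: F0=1 F1=4; commitIndex=4
Op 9: F1 acks idx 3 -> match: F0=1 F1=4; commitIndex=4

Answer: 1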